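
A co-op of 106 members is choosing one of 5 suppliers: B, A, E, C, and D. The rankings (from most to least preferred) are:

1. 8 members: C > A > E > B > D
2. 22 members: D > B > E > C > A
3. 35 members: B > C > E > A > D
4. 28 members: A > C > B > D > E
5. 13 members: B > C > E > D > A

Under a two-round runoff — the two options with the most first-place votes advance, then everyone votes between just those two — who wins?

Round 1 first-place votes: B 48, A 28, E 0, C 8, D 22.
B and A advance.
Runoff: B is preferred to A by 70 voters; A by 36.
B wins the runoff.

B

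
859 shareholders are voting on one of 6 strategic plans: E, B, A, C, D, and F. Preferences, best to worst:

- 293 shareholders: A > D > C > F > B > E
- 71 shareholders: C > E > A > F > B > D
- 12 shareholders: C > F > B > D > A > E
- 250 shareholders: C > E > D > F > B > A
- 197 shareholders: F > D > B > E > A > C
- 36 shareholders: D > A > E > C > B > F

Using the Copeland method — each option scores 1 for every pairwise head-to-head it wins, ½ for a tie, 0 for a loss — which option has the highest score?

D

E: beats A; loses to B, C, D, and F → score 1.
B: beats E and A; loses to C, D, and F → score 2.
A: beats C; loses to E, B, D, and F → score 1.
C: beats E, B, and F; loses to A and D → score 3.
D: beats E, B, A, C, and F → score 5.
F: beats E, B, and A; loses to C and D → score 3.
D has the best pairwise record.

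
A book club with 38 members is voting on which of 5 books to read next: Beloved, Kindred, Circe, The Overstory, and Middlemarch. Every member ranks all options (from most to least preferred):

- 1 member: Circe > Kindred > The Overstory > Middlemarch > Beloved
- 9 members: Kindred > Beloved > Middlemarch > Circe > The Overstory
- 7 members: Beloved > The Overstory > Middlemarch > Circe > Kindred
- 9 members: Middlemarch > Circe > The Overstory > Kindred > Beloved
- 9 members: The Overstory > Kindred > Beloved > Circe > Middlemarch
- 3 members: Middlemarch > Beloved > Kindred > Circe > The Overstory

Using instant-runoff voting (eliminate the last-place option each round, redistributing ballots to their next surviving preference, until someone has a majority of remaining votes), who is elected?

Middlemarch

Round 1: Beloved 7, Kindred 9, Circe 1, The Overstory 9, Middlemarch 12. Eliminate Circe.
Round 2: Beloved 7, Kindred 10, The Overstory 9, Middlemarch 12. Eliminate Beloved.
Round 3: Kindred 10, The Overstory 16, Middlemarch 12. Eliminate Kindred.
Round 4: The Overstory 17, Middlemarch 21. Middlemarch has a majority.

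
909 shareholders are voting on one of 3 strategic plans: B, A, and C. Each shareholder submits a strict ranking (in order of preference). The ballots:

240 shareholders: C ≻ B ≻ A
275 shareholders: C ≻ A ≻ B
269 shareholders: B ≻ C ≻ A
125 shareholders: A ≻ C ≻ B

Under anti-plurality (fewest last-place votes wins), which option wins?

Last-place votes: B 400, A 509, C 0.
C is ranked last by the fewest voters, so C wins.

C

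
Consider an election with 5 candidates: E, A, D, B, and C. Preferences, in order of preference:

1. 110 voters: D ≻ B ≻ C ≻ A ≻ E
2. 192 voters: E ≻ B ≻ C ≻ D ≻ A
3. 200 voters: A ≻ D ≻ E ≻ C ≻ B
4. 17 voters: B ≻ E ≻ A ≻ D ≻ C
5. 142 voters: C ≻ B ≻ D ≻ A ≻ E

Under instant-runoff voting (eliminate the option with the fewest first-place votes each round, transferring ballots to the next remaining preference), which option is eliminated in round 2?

Round 1: E 192, A 200, D 110, B 17, C 142. Eliminate B.
Round 2: E 209, A 200, D 110, C 142. Eliminate D.

D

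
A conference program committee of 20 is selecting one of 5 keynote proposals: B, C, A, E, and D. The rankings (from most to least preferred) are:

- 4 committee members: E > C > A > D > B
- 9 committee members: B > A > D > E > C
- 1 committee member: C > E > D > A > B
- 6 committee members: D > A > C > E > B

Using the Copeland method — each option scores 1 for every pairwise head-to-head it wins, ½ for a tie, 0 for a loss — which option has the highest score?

A

B: loses to C, A, E, and D → score 0.
C: beats B; loses to A, E, and D → score 1.
A: beats B, C, E, and D → score 4.
E: beats B and C; loses to A and D → score 2.
D: beats B, C, and E; loses to A → score 3.
A has the best pairwise record.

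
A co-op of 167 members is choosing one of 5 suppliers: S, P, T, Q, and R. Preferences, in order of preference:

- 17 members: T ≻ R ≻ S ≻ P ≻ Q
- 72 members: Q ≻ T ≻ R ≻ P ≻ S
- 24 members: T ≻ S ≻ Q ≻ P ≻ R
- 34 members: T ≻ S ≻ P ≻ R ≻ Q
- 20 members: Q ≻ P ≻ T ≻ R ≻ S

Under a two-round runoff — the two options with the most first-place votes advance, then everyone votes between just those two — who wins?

Round 1 first-place votes: S 0, P 0, T 75, Q 92, R 0.
Q and T advance.
Runoff: Q is preferred to T by 92 voters; T by 75.
Q wins the runoff.

Q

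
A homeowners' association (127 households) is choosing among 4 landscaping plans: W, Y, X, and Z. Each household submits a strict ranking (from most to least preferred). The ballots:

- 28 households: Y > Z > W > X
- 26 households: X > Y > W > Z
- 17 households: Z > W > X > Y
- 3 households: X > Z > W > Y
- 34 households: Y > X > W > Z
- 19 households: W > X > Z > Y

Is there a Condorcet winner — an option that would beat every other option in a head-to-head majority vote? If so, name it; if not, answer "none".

Checking pairwise contests:
Y beats W 88–39.
X beats Y 65–62.
W beats X 64–63.
W beats Z 79–48.
Every option loses at least one head-to-head, so there is no Condorcet winner.

none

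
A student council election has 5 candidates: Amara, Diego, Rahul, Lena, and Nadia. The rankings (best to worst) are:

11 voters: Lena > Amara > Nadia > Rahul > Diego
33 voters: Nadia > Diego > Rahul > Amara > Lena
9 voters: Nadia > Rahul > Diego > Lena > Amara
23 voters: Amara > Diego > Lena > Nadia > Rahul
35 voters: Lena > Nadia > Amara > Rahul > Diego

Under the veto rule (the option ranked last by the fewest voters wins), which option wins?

Last-place votes: Amara 9, Diego 46, Rahul 23, Lena 33, Nadia 0.
Nadia is ranked last by the fewest voters, so Nadia wins.

Nadia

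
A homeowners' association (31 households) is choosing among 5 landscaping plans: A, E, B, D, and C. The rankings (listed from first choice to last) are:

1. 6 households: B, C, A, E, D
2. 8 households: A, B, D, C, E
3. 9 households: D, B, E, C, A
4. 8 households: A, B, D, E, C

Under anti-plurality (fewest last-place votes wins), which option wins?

B

Last-place votes: A 9, E 8, B 0, D 6, C 8.
B is ranked last by the fewest voters, so B wins.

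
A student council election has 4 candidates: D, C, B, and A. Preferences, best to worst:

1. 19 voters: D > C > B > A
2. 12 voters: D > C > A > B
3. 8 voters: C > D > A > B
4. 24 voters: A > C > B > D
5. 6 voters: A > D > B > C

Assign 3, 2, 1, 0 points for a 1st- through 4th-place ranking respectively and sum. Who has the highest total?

C

D: 19·3 + 12·3 + 8·2 + 24·0 + 6·2 = 121
C: 19·2 + 12·2 + 8·3 + 24·2 + 6·0 = 134
B: 19·1 + 12·0 + 8·0 + 24·1 + 6·1 = 49
A: 19·0 + 12·1 + 8·1 + 24·3 + 6·3 = 110
C has the highest Borda score (134).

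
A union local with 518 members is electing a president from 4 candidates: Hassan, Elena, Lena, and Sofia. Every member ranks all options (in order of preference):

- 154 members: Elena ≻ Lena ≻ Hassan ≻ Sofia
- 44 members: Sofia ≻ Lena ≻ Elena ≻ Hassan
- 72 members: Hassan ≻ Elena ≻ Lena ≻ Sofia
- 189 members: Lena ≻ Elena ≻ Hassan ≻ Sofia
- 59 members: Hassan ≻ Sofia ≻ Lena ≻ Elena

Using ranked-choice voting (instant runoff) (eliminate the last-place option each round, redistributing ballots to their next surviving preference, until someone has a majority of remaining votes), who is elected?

Lena

Round 1: Hassan 131, Elena 154, Lena 189, Sofia 44. Eliminate Sofia.
Round 2: Hassan 131, Elena 154, Lena 233. Eliminate Hassan.
Round 3: Elena 226, Lena 292. Lena has a majority.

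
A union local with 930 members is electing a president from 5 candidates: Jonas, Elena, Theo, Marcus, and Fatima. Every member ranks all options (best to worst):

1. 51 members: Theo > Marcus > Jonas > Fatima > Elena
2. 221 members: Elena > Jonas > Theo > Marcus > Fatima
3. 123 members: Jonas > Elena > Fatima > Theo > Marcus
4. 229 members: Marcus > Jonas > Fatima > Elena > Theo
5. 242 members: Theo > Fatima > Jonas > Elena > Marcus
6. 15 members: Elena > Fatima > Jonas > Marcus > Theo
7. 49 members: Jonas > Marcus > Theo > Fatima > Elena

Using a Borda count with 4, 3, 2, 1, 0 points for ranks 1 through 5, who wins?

Jonas

Jonas: 51·2 + 221·3 + 123·4 + 229·3 + 242·2 + 15·2 + 49·4 = 2654
Elena: 51·0 + 221·4 + 123·3 + 229·1 + 242·1 + 15·4 + 49·0 = 1784
Theo: 51·4 + 221·2 + 123·1 + 229·0 + 242·4 + 15·0 + 49·2 = 1835
Marcus: 51·3 + 221·1 + 123·0 + 229·4 + 242·0 + 15·1 + 49·3 = 1452
Fatima: 51·1 + 221·0 + 123·2 + 229·2 + 242·3 + 15·3 + 49·1 = 1575
Jonas has the highest Borda score (2654).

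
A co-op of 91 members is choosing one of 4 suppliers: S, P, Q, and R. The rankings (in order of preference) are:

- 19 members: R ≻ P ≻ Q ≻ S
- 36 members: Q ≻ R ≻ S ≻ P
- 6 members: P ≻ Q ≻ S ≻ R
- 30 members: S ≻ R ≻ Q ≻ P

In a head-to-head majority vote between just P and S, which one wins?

Voters preferring P to S: 25; preferring S to P: 66.
S wins the head-to-head.

S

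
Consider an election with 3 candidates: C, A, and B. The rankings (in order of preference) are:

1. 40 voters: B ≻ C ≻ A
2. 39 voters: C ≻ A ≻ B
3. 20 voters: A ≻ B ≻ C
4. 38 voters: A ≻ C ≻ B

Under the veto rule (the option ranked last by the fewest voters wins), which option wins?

C

Last-place votes: C 20, A 40, B 77.
C is ranked last by the fewest voters, so C wins.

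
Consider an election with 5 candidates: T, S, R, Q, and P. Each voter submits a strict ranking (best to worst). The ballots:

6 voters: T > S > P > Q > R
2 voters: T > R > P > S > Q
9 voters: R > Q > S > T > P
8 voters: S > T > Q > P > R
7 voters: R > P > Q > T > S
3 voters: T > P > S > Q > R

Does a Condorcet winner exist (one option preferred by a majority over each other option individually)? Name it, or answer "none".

T vs S: 18–17 for T.
T vs R: 19–16 for T.
T vs Q: 19–16 for T.
T vs P: 28–7 for T.
T beats every other option head-to-head.

T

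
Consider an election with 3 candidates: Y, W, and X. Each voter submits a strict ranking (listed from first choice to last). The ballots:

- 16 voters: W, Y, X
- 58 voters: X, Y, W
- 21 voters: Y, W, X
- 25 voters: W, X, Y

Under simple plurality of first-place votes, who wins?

First-place votes: Y 21, W 41, X 58.
X has the most first-place votes.

X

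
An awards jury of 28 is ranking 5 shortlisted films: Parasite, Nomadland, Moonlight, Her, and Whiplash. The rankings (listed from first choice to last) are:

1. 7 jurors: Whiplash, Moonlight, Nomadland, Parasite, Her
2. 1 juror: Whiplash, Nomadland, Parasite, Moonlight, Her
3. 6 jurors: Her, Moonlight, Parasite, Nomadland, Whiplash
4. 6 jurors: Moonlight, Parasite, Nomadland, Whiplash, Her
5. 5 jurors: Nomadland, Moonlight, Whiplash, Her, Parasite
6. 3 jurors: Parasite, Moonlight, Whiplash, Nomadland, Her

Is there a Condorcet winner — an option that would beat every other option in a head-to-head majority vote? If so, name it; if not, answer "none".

Moonlight

Moonlight vs Parasite: 24–4 for Moonlight.
Moonlight vs Nomadland: 22–6 for Moonlight.
Moonlight vs Her: 22–6 for Moonlight.
Moonlight vs Whiplash: 20–8 for Moonlight.
Moonlight beats every other option head-to-head.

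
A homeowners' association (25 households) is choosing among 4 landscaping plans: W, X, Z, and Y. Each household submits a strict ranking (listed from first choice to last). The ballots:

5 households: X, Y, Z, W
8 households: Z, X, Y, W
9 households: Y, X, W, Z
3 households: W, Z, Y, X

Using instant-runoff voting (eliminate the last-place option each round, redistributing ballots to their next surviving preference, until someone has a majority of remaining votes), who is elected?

Y

Round 1: W 3, X 5, Z 8, Y 9. Eliminate W.
Round 2: X 5, Z 11, Y 9. Eliminate X.
Round 3: Z 11, Y 14. Y has a majority.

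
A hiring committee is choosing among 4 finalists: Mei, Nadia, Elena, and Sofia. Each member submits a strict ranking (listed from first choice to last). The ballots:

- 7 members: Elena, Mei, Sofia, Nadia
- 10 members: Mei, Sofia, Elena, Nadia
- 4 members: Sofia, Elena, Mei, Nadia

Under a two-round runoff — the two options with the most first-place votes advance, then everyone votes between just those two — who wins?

Round 1 first-place votes: Mei 10, Nadia 0, Elena 7, Sofia 4.
Mei and Elena advance.
Runoff: Mei is preferred to Elena by 10 voters; Elena by 11.
Elena wins the runoff.

Elena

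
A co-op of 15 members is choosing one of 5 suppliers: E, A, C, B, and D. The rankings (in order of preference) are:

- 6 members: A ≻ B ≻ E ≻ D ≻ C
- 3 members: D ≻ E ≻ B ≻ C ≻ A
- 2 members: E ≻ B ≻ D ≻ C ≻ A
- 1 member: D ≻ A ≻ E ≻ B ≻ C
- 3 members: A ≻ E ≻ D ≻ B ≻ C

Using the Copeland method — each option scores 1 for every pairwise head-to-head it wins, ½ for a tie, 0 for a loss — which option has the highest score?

E: beats C, B, and D; loses to A → score 3.
A: beats E, C, B, and D → score 4.
C: loses to E, A, B, and D → score 0.
B: beats C and D; loses to E and A → score 2.
D: beats C; loses to E, A, and B → score 1.
A has the best pairwise record.

A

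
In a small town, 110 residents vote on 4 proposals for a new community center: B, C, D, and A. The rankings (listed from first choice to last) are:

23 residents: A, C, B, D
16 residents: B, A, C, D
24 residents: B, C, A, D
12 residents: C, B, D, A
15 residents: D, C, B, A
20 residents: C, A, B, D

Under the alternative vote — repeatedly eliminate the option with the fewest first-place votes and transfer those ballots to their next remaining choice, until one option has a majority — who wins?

C

Round 1: B 40, C 32, D 15, A 23. Eliminate D.
Round 2: B 40, C 47, A 23. Eliminate A.
Round 3: B 40, C 70. C has a majority.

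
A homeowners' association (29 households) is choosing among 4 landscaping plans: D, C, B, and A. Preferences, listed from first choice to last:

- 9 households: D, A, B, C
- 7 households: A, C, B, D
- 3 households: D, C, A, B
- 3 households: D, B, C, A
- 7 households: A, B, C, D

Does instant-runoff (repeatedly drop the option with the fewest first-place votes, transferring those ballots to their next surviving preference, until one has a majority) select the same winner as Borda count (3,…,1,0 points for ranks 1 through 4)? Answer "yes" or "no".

Instant-runoff — R1 D 15, C 0, B 0, A 14 (D winner). Winner: D.
Borda — scores: D 45, C 30, B 36, A 63. Winner: A.
The two methods disagree.

no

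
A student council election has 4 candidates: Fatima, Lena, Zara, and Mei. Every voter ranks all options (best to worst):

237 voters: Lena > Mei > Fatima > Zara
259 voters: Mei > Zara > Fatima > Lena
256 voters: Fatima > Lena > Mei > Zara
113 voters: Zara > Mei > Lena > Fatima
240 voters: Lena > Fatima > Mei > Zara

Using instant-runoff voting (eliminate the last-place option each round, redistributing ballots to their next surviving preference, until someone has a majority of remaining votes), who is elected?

Round 1: Fatima 256, Lena 477, Zara 113, Mei 259. Eliminate Zara.
Round 2: Fatima 256, Lena 477, Mei 372. Eliminate Fatima.
Round 3: Lena 733, Mei 372. Lena has a majority.

Lena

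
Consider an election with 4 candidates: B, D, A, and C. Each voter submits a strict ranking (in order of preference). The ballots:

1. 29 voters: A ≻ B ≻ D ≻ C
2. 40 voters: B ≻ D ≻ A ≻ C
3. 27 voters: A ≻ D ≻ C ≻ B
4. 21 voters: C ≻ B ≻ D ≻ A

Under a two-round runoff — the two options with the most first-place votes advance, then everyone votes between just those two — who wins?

Round 1 first-place votes: B 40, D 0, A 56, C 21.
A and B advance.
Runoff: A is preferred to B by 56 voters; B by 61.
B wins the runoff.

B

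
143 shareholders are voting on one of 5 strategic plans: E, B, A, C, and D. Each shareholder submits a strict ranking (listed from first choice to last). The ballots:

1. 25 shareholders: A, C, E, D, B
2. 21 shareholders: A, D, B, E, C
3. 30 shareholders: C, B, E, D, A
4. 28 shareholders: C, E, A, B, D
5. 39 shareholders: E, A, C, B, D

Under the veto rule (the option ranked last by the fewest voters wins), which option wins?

Last-place votes: E 0, B 25, A 30, C 21, D 67.
E is ranked last by the fewest voters, so E wins.

E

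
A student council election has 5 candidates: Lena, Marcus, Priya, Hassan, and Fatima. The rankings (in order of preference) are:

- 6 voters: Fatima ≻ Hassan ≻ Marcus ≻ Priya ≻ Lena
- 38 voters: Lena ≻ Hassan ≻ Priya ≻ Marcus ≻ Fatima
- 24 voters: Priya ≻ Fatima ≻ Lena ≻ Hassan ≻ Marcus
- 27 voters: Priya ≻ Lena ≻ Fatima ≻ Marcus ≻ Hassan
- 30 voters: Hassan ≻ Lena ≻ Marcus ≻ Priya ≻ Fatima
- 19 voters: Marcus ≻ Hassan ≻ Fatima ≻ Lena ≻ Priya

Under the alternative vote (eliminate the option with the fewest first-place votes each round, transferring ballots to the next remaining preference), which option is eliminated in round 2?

Marcus

Round 1: Lena 38, Marcus 19, Priya 51, Hassan 30, Fatima 6. Eliminate Fatima.
Round 2: Lena 38, Marcus 19, Priya 51, Hassan 36. Eliminate Marcus.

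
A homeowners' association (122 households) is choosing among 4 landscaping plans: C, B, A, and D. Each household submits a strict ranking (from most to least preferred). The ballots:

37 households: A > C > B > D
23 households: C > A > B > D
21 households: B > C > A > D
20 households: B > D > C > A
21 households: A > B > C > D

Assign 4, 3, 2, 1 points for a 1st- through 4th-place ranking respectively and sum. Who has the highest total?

C: 37·3 + 23·4 + 21·3 + 20·2 + 21·2 = 348
B: 37·2 + 23·2 + 21·4 + 20·4 + 21·3 = 347
A: 37·4 + 23·3 + 21·2 + 20·1 + 21·4 = 363
D: 37·1 + 23·1 + 21·1 + 20·3 + 21·1 = 162
A has the highest Borda score (363).

A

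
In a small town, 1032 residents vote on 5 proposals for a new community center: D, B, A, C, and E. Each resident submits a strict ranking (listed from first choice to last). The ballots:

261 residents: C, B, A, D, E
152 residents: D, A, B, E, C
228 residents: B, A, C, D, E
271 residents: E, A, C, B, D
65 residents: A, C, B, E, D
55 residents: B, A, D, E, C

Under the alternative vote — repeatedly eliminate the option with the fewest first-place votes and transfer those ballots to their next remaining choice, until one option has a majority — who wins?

C

Round 1: D 152, B 283, A 65, C 261, E 271. Eliminate A.
Round 2: D 152, B 283, C 326, E 271. Eliminate D.
Round 3: B 435, C 326, E 271. Eliminate E.
Round 4: B 435, C 597. C has a majority.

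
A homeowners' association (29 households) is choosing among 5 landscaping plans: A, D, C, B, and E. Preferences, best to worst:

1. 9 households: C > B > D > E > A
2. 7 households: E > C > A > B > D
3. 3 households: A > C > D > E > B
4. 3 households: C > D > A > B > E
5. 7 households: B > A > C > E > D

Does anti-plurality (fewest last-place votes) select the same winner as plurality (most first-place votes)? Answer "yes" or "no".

yes

Anti-plurality — last-place votes: A 9, D 14, C 0, B 3, E 3. Winner: C.
Plurality — first-place votes: A 3, D 0, C 12, B 7, E 7. Winner: C.
The two methods agree.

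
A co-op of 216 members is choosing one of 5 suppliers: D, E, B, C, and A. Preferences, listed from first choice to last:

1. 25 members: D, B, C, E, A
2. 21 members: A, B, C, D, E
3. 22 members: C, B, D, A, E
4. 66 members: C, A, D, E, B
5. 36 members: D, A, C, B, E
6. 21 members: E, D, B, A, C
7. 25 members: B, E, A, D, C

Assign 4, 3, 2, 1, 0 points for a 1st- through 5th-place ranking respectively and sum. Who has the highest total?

D: 25·4 + 21·1 + 22·2 + 66·2 + 36·4 + 21·3 + 25·1 = 529
E: 25·1 + 21·0 + 22·0 + 66·1 + 36·0 + 21·4 + 25·3 = 250
B: 25·3 + 21·3 + 22·3 + 66·0 + 36·1 + 21·2 + 25·4 = 382
C: 25·2 + 21·2 + 22·4 + 66·4 + 36·2 + 21·0 + 25·0 = 516
A: 25·0 + 21·4 + 22·1 + 66·3 + 36·3 + 21·1 + 25·2 = 483
D has the highest Borda score (529).

D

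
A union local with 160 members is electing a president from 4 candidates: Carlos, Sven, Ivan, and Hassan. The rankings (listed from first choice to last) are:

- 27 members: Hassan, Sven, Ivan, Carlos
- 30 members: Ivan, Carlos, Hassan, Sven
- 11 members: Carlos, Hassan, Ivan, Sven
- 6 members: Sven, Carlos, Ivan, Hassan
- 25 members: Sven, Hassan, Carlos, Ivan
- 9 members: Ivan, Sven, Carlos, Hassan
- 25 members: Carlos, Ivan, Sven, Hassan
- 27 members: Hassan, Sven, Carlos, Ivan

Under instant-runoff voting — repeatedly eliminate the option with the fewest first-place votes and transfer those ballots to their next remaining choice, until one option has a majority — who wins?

Carlos

Round 1: Carlos 36, Sven 31, Ivan 39, Hassan 54. Eliminate Sven.
Round 2: Carlos 42, Ivan 39, Hassan 79. Eliminate Ivan.
Round 3: Carlos 81, Hassan 79. Carlos has a majority.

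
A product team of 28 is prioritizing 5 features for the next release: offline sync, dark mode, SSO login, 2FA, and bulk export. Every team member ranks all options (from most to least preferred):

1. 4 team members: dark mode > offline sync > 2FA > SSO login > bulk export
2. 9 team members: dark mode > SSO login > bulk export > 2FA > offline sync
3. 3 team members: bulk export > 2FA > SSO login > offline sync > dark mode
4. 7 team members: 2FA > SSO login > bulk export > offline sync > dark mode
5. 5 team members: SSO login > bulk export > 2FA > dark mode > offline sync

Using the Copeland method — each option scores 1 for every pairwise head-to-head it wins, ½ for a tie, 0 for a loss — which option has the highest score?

SSO login

offline sync: loses to dark mode, SSO login, 2FA, and bulk export → score 0.
dark mode: beats offline sync; loses to SSO login, 2FA, and bulk export → score 1.
SSO login: beats offline sync, dark mode, and bulk export; ties 2FA → score 3.5.
2FA: beats offline sync and dark mode; ties SSO login; loses to bulk export → score 2.5.
bulk export: beats offline sync, dark mode, and 2FA; loses to SSO login → score 3.
SSO login has the best pairwise record.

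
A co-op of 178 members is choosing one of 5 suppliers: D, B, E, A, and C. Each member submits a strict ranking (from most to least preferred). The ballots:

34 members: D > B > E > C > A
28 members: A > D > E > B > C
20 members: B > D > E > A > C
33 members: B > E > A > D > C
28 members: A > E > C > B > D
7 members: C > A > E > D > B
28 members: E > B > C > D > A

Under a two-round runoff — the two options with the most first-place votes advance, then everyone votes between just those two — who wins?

B

Round 1 first-place votes: D 34, B 53, E 28, A 56, C 7.
A and B advance.
Runoff: A is preferred to B by 63 voters; B by 115.
B wins the runoff.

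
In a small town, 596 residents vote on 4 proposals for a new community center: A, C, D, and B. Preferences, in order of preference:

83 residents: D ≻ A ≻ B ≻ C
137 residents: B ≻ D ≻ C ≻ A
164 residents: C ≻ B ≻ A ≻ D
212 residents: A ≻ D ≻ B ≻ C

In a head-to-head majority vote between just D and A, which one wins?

Voters preferring D to A: 220; preferring A to D: 376.
A wins the head-to-head.

A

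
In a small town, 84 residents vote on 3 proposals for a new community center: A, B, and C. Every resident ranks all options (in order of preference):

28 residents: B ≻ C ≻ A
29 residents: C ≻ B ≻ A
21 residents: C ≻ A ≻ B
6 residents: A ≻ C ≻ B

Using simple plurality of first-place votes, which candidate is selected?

First-place votes: A 6, B 28, C 50.
C has the most first-place votes.

C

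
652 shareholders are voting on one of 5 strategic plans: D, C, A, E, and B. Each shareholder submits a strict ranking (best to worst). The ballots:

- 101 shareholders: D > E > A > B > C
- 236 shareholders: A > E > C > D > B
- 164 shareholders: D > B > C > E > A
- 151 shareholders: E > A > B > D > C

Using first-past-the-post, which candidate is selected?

D

First-place votes: D 265, C 0, A 236, E 151, B 0.
D has the most first-place votes.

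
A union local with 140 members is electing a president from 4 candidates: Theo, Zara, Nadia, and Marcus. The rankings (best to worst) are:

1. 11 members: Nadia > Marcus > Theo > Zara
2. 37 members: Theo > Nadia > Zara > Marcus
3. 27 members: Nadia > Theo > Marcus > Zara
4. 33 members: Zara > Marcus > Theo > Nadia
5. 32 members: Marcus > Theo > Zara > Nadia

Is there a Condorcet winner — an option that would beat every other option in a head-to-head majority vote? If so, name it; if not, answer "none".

Checking pairwise contests:
Marcus beats Theo 76–64.
Theo beats Zara 107–33.
Theo beats Nadia 102–38.
Nadia beats Marcus 75–65.
Every option loses at least one head-to-head, so there is no Condorcet winner.

none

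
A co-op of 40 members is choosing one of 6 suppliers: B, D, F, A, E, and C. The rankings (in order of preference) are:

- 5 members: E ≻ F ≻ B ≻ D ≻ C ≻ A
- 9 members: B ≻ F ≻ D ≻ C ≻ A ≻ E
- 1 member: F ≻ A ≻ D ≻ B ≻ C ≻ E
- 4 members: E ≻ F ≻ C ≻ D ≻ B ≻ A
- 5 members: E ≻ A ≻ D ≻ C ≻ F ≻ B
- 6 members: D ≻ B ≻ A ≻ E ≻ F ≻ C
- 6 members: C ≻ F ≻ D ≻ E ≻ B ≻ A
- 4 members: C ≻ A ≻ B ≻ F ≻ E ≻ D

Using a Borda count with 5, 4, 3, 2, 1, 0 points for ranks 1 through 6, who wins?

B: 5·3 + 9·5 + 1·2 + 4·1 + 5·0 + 6·4 + 6·1 + 4·3 = 108
D: 5·2 + 9·3 + 1·3 + 4·2 + 5·3 + 6·5 + 6·3 + 4·0 = 111
F: 5·4 + 9·4 + 1·5 + 4·4 + 5·1 + 6·1 + 6·4 + 4·2 = 120
A: 5·0 + 9·1 + 1·4 + 4·0 + 5·4 + 6·3 + 6·0 + 4·4 = 67
E: 5·5 + 9·0 + 1·0 + 4·5 + 5·5 + 6·2 + 6·2 + 4·1 = 98
C: 5·1 + 9·2 + 1·1 + 4·3 + 5·2 + 6·0 + 6·5 + 4·5 = 96
F has the highest Borda score (120).

F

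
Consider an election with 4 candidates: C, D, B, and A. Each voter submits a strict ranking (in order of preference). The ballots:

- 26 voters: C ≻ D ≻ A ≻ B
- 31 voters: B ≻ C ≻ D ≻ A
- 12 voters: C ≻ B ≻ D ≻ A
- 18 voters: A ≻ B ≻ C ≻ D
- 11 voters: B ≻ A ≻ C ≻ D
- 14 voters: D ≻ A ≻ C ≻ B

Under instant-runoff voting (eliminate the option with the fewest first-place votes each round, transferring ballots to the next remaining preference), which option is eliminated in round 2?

A

Round 1: C 38, D 14, B 42, A 18. Eliminate D.
Round 2: C 38, B 42, A 32. Eliminate A.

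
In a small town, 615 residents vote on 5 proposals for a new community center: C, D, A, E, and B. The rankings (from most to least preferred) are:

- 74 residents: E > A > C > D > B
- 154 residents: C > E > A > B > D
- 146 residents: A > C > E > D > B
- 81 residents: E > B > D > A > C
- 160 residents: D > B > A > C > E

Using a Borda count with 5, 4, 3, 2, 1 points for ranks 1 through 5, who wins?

A

C: 74·3 + 154·5 + 146·4 + 81·1 + 160·2 = 1977
D: 74·2 + 154·1 + 146·2 + 81·3 + 160·5 = 1637
A: 74·4 + 154·3 + 146·5 + 81·2 + 160·3 = 2130
E: 74·5 + 154·4 + 146·3 + 81·5 + 160·1 = 1989
B: 74·1 + 154·2 + 146·1 + 81·4 + 160·4 = 1492
A has the highest Borda score (2130).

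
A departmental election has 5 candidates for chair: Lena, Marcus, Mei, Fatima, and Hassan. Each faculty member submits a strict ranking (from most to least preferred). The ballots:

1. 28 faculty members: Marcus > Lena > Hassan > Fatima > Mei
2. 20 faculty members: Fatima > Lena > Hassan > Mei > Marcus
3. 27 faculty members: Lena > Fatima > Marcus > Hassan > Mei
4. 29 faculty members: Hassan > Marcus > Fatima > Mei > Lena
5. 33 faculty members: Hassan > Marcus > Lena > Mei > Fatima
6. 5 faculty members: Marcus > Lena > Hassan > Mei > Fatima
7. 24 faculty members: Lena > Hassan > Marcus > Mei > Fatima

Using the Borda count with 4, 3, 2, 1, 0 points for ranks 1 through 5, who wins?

Hassan

Lena: 28·3 + 20·3 + 27·4 + 29·0 + 33·2 + 5·3 + 24·4 = 429
Marcus: 28·4 + 20·0 + 27·2 + 29·3 + 33·3 + 5·4 + 24·2 = 420
Mei: 28·0 + 20·1 + 27·0 + 29·1 + 33·1 + 5·1 + 24·1 = 111
Fatima: 28·1 + 20·4 + 27·3 + 29·2 + 33·0 + 5·0 + 24·0 = 247
Hassan: 28·2 + 20·2 + 27·1 + 29·4 + 33·4 + 5·2 + 24·3 = 453
Hassan has the highest Borda score (453).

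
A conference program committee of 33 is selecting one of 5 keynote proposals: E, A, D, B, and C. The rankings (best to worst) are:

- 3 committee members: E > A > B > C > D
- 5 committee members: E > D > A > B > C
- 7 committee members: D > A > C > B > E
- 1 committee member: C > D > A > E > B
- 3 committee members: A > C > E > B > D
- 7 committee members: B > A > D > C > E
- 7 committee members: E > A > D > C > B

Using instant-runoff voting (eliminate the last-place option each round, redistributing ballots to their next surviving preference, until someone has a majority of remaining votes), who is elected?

E

Round 1: E 15, A 3, D 7, B 7, C 1. Eliminate C.
Round 2: E 15, A 3, D 8, B 7. Eliminate A.
Round 3: E 18, D 8, B 7. E has a majority.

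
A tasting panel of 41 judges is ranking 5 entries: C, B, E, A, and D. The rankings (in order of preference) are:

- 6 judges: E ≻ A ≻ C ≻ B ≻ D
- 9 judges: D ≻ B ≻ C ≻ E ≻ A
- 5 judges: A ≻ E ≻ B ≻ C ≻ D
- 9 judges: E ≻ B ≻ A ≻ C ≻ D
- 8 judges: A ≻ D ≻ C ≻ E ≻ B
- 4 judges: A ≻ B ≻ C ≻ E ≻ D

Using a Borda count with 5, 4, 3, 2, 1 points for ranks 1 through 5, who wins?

C: 6·3 + 9·3 + 5·2 + 9·2 + 8·3 + 4·3 = 109
B: 6·2 + 9·4 + 5·3 + 9·4 + 8·1 + 4·4 = 123
E: 6·5 + 9·2 + 5·4 + 9·5 + 8·2 + 4·2 = 137
A: 6·4 + 9·1 + 5·5 + 9·3 + 8·5 + 4·5 = 145
D: 6·1 + 9·5 + 5·1 + 9·1 + 8·4 + 4·1 = 101
A has the highest Borda score (145).

A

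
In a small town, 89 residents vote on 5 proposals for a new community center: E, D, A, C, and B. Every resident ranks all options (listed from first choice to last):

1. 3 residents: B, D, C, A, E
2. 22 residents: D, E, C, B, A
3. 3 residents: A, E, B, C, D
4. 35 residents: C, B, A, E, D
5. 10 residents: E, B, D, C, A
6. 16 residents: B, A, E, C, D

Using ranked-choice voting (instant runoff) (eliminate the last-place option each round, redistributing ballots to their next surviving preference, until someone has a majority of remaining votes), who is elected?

Round 1: E 10, D 22, A 3, C 35, B 19. Eliminate A.
Round 2: E 13, D 22, C 35, B 19. Eliminate E.
Round 3: D 22, C 35, B 32. Eliminate D.
Round 4: C 57, B 32. C has a majority.

C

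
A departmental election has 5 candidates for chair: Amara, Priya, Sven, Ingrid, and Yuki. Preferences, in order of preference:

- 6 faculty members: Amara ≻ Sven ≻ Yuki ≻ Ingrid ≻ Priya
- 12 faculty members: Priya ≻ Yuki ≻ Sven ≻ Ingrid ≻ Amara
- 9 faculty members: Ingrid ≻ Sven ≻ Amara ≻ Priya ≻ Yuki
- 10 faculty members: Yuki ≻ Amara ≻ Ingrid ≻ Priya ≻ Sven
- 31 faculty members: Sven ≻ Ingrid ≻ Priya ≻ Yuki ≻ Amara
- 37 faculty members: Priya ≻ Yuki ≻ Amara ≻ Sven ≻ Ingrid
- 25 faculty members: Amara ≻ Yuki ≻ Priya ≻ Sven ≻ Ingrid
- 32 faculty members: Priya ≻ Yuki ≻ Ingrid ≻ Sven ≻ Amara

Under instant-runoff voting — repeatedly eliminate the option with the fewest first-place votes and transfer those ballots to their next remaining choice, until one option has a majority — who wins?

Priya

Round 1: Amara 31, Priya 81, Sven 31, Ingrid 9, Yuki 10. Eliminate Ingrid.
Round 2: Amara 31, Priya 81, Sven 40, Yuki 10. Eliminate Yuki.
Round 3: Amara 41, Priya 81, Sven 40. Eliminate Sven.
Round 4: Amara 50, Priya 112. Priya has a majority.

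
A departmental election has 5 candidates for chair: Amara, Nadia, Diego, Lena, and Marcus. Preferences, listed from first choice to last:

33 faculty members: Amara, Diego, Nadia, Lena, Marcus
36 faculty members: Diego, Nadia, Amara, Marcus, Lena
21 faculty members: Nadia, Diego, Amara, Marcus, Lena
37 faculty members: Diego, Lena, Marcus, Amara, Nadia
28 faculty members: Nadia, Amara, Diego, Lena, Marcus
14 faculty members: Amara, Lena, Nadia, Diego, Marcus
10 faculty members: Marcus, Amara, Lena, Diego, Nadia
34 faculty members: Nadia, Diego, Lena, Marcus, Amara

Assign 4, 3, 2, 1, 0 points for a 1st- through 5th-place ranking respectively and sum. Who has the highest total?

Diego

Amara: 33·4 + 36·2 + 21·2 + 37·1 + 28·3 + 14·4 + 10·3 + 34·0 = 453
Nadia: 33·2 + 36·3 + 21·4 + 37·0 + 28·4 + 14·2 + 10·0 + 34·4 = 534
Diego: 33·3 + 36·4 + 21·3 + 37·4 + 28·2 + 14·1 + 10·1 + 34·3 = 636
Lena: 33·1 + 36·0 + 21·0 + 37·3 + 28·1 + 14·3 + 10·2 + 34·2 = 302
Marcus: 33·0 + 36·1 + 21·1 + 37·2 + 28·0 + 14·0 + 10·4 + 34·1 = 205
Diego has the highest Borda score (636).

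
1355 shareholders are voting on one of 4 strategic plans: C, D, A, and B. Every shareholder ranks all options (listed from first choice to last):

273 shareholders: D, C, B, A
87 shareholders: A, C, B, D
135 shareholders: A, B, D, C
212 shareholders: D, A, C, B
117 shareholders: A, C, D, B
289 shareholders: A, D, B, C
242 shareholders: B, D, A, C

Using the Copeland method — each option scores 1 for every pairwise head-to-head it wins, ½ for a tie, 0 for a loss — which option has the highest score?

D

C: beats B; loses to D and A → score 1.
D: beats C, A, and B → score 3.
A: beats C and B; loses to D → score 2.
B: loses to C, D, and A → score 0.
D has the best pairwise record.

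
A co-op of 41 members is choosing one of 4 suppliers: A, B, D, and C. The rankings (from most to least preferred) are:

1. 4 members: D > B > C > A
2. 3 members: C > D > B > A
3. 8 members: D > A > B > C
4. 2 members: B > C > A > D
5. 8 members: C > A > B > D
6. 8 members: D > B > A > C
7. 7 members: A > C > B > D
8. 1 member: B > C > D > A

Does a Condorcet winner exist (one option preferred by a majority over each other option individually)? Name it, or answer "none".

none

Checking pairwise contests:
D beats A 24–17.
A beats B 23–18.
C beats D 21–20.
A beats C 23–18.
Every option loses at least one head-to-head, so there is no Condorcet winner.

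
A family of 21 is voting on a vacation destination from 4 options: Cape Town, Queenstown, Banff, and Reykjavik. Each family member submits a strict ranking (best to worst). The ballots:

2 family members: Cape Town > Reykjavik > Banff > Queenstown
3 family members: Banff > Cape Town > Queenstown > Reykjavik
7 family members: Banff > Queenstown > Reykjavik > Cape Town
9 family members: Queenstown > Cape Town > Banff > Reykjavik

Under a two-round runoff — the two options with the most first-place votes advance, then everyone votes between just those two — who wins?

Round 1 first-place votes: Cape Town 2, Queenstown 9, Banff 10, Reykjavik 0.
Banff and Queenstown advance.
Runoff: Banff is preferred to Queenstown by 12 voters; Queenstown by 9.
Banff wins the runoff.

Banff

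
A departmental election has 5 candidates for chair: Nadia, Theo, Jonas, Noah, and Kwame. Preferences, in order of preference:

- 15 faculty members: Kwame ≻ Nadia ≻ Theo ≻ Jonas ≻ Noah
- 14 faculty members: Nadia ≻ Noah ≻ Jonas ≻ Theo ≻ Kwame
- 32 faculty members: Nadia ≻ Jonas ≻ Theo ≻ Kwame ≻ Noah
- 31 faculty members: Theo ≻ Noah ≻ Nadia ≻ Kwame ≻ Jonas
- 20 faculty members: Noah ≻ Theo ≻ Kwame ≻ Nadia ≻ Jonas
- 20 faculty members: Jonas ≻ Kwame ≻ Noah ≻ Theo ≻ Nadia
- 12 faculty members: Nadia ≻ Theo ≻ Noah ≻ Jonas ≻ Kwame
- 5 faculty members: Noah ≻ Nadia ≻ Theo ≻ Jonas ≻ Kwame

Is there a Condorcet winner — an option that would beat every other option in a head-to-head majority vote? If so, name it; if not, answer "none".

Checking pairwise contests:
Noah beats Nadia 76–73.
Nadia beats Theo 78–71.
Nadia beats Jonas 129–20.
Theo beats Noah 90–59.
Nadia beats Kwame 94–55.
Every option loses at least one head-to-head, so there is no Condorcet winner.

none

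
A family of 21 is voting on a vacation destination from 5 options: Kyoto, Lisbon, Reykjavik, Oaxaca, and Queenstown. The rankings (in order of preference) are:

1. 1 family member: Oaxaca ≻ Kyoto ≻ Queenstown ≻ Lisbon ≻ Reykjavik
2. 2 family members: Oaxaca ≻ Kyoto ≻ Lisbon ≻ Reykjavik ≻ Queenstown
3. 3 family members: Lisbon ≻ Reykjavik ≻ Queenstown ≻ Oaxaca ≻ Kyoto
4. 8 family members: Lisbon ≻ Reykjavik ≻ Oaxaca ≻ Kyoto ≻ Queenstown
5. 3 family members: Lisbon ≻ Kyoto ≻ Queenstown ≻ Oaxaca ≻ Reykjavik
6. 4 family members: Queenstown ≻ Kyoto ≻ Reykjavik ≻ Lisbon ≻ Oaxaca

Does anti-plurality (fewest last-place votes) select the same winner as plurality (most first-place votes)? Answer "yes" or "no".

yes

Anti-plurality — last-place votes: Kyoto 3, Lisbon 0, Reykjavik 4, Oaxaca 4, Queenstown 10. Winner: Lisbon.
Plurality — first-place votes: Kyoto 0, Lisbon 14, Reykjavik 0, Oaxaca 3, Queenstown 4. Winner: Lisbon.
The two methods agree.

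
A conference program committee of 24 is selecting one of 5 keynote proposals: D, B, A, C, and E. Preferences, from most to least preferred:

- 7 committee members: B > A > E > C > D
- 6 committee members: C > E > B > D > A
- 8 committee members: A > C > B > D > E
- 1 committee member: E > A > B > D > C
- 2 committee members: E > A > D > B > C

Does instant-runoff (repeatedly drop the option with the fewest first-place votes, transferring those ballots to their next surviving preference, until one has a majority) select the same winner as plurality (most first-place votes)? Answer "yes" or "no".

no

Instant-runoff — R1 D 0, B 7, A 8, C 6, E 3 (D out); R2 B 7, A 8, C 6, E 3 (E out); R3 B 7, A 11, C 6 (C out); R4 B 13, A 11 (B winner). Winner: B.
Plurality — first-place votes: D 0, B 7, A 8, C 6, E 3. Winner: A.
The two methods disagree.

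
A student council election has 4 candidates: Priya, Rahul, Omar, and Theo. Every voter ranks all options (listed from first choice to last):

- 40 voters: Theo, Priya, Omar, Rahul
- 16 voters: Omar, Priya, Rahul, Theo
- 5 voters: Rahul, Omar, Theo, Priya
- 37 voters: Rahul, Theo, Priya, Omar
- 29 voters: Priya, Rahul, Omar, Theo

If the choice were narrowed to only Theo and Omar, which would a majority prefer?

Theo

Voters preferring Theo to Omar: 77; preferring Omar to Theo: 50.
Theo wins the head-to-head.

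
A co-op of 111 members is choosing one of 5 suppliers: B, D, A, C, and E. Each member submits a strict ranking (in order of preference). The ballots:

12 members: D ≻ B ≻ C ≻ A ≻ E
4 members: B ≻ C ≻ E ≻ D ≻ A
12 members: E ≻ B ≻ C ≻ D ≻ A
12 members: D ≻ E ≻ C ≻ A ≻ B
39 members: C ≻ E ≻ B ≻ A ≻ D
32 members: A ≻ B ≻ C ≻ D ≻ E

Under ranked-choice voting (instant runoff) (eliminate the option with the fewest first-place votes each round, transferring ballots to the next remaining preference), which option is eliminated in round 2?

E

Round 1: B 4, D 24, A 32, C 39, E 12. Eliminate B.
Round 2: D 24, A 32, C 43, E 12. Eliminate E.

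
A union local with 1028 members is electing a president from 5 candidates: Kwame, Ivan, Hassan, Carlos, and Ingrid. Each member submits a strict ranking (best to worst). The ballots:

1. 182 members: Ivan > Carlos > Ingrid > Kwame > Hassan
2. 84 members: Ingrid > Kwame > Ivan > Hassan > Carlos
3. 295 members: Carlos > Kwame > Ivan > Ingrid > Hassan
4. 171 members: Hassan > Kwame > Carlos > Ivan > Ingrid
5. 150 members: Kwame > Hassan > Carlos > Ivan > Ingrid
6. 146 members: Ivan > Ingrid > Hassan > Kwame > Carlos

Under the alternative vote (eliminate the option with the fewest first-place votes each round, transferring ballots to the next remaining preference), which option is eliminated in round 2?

Hassan

Round 1: Kwame 150, Ivan 328, Hassan 171, Carlos 295, Ingrid 84. Eliminate Ingrid.
Round 2: Kwame 234, Ivan 328, Hassan 171, Carlos 295. Eliminate Hassan.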